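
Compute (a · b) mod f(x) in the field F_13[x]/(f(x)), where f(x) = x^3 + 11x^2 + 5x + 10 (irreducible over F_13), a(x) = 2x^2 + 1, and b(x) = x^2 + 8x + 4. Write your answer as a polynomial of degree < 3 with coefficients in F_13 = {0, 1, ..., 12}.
a · b ≡ 5x + 12 (mod f(x))

Multiply in F_13[x]: a(x)·b(x) = (2x^2 + 1)·(x^2 + 8x + 4) = 2x^4 + 3x^3 + 9x^2 + 8x + 4. This has degree ≥ 3, so divide by f(x) over F_13: 2x^4 + 3x^3 + 9x^2 + 8x + 4 = (2x + 7)·(x^3 + 11x^2 + 5x + 10) + (5x + 12). Hence a·b ≡ 5x + 12 (mod f). (F_13[x]/(f) is a field with 13^3 = 2197 elements since f is irreducible of degree 3.)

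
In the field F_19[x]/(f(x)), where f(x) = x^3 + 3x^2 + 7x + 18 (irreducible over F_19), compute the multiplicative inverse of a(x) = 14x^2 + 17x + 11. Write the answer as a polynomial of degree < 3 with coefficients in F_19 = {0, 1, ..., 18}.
a(x)^(-1) ≡ 9x^2 + 5 (mod f(x))

Since f is irreducible over F_19, F_19[x]/(f) is a field and a(x) ≠ 0 has an inverse. Apply the extended Euclidean algorithm to f(x) and a(x) in F_19[x]: f(x) = (15x + 1)·a(x) + (15x + 7);  a(x) = (6x + 11)·(15x + 7) + (10). The last nonzero remainder is the constant 10 = gcd(f, a) in F_19. Back-substituting through the division chain expresses 10 = s(x)·a(x) + t(x)·f(x) with s(x) ≡ 14x^2 + 12 (mod f), so (14x^2 + 12)·a(x) ≡ 10 (mod f). Multiplying by 10^(-1) ≡ 2 in F_19 gives a(x)^(-1) ≡ 2·(14x^2 + 12) ≡ 9x^2 + 5 (mod f). Check: (14x^2 + 17x + 11)·(9x^2 + 5) = 12x^4 + x^3 + 17x^2 + 9x + 17 ≡ 1 (mod x^3 + 3x^2 + 7x + 18).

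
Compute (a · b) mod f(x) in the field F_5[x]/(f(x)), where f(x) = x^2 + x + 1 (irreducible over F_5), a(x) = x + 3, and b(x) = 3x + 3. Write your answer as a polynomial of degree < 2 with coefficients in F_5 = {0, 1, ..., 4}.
a · b ≡ 4x + 1 (mod f(x))

Multiply in F_5[x]: a(x)·b(x) = (x + 3)·(3x + 3) = 3x^2 + 2x + 4. This has degree ≥ 2, so divide by f(x) over F_5: 3x^2 + 2x + 4 = (3)·(x^2 + x + 1) + (4x + 1). Hence a·b ≡ 4x + 1 (mod f). (F_5[x]/(f) is a field with 5^2 = 25 elements since f is irreducible of degree 2.)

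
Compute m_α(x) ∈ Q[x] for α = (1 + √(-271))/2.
m_α(x) = x^2 - x + 68

From 2α - 1 = √(-271), squaring gives (2α - 1)^2 = -271, i.e. 4α^2 - 4α + 1 = -271, so α^2 - α + (1 + 271)/4 = 0. Since -271 ≡ 1 (mod 4), (1 + 271)/4 = 68 ∈ Z. The polynomial x^2 - x + 68 has discriminant 1 - 4·(68) = -271, which is not a perfect square in Q (d = -271 is squarefree and ≠ 1), so x^2 - x + 68 is irreducible over Q. It is the minimal polynomial of α.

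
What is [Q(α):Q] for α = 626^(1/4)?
[Q(α):Q] = 4

α is a root of x^4 - 626. By Eisenstein's criterion at the prime p = 2 (which divides the constant term 626 but p^2 = 4 does not, since 626 is squarefree), x^4 - 626 is irreducible over Q. Hence [Q(α):Q] = 4.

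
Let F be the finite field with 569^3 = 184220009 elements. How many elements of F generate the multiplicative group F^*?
There are φ(184220008) = 77827680 primitive elements

F_q^* is cyclic of order q - 1 = 184220008. A cyclic group of order m has exactly φ(m) generators. Here m = 184220008 = 2^3 · 7^2 · 71 · 6619, so the number of primitive elements is φ(184220008) = 77827680.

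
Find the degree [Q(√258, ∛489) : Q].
[Q(√258, ∛489) : Q] = 6

Let L = Q(√258, ∛489). Since Q(√258) ⊂ L and [Q(√258):Q] = 2, the tower law gives 2 | [L:Q]. Likewise Q(∛489) ⊂ L with [Q(∛489):Q] = 3 (because 489 is not a perfect cube), so 3 | [L:Q]. As gcd(2,3) = 1, [L:Q] is divisible by 6. Conversely L is generated over Q by √258 and ∛489, so [L:Q] ≤ 2·3 = 6. Therefore [Q(√258, ∛489) : Q] = 6.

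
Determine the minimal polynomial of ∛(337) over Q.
m_α(x) = x^3 - 337

α satisfies α^3 = 337, so x^3 - 337 annihilates α. By the rational root test, a rational root p/q (in lowest terms) of x^3 - 337 would satisfy p^3 = 337 q^3, forcing q = 1 and p^3 = 337; but 337 is not a perfect cube, contradiction. A monic cubic over Q with no rational root is irreducible (any nontrivial factorization would include a linear factor). Hence x^3 - 337 is the minimal polynomial of α, and in particular [Q(α):Q] = 3.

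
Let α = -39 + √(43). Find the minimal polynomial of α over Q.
m_α(x) = x^2 + 78x + 1478

From α + 39 = √(43), squaring gives (α + 39)^2 = 43, i.e. α^2 + 78α + 1521 = 43, so α^2 + 78α + 1478 = 0. The discriminant of x^2 + 78x + 1478 is (78)^2 - 4·(1478) = 6084 - 5912 = 172, and 4·(43) is not a perfect square in Q since 43 is squarefree and ≠ 1. Hence x^2 + 78x + 1478 is irreducible over Q and is the minimal polynomial of α.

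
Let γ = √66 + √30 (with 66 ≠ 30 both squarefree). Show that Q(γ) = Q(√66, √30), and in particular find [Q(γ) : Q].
[Q(γ) : Q] = 4 (equivalently, Q(γ) = Q(√66, √30))

Obviously Q(γ) ⊆ Q(√66, √30), and [Q(√66, √30):Q] = 4 (since 66, 30 are distinct squarefree integers > 1 with 1980 not a perfect square). To show equality we compute the minimal polynomial of γ. From γ = √66 + √30: γ^2 = 66 + 2√(1980) + 30 = 96 + 2√(1980), so γ^2 - 96 = 2√(1980); squaring, (γ^2 - 96)^2 = 4·1980, i.e. γ^4 - 192γ^2 + 9216 - 7920 = 0, i.e. γ^4 - 192γ^2 + 1296 = 0. So γ is a root of x^4 - 192x^2 + 1296. This polynomial is irreducible over Q: it has no rational root (each ±√66 ± √30 is irrational), and any factorization into two quadratics over Q would force √(1980) ∈ Q (pairing opposite roots) or √66, √30 ∈ Q (other pairings), all impossible. Hence [Q(γ):Q] = 4 = [Q(√66, √30):Q], so Q(γ) = Q(√66, √30).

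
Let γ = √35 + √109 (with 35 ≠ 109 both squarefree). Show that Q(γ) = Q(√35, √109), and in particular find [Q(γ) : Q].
[Q(γ) : Q] = 4 (equivalently, Q(γ) = Q(√35, √109))

Obviously Q(γ) ⊆ Q(√35, √109), and [Q(√35, √109):Q] = 4 (since 35, 109 are distinct squarefree integers > 1 with 3815 not a perfect square). To show equality we compute the minimal polynomial of γ. From γ = √35 + √109: γ^2 = 35 + 2√(3815) + 109 = 144 + 2√(3815), so γ^2 - 144 = 2√(3815); squaring, (γ^2 - 144)^2 = 4·3815, i.e. γ^4 - 288γ^2 + 20736 - 15260 = 0, i.e. γ^4 - 288γ^2 + 5476 = 0. So γ is a root of x^4 - 288x^2 + 5476. This polynomial is irreducible over Q: it has no rational root (each ±√35 ± √109 is irrational), and any factorization into two quadratics over Q would force √(3815) ∈ Q (pairing opposite roots) or √35, √109 ∈ Q (other pairings), all impossible. Hence [Q(γ):Q] = 4 = [Q(√35, √109):Q], so Q(γ) = Q(√35, √109).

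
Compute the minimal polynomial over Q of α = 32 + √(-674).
m_α(x) = x^2 - 64x + 1698

From α - 32 = √(-674), squaring gives (α - 32)^2 = -674, i.e. α^2 - 64α + 1024 = -674, so α^2 - 64α + 1698 = 0. The discriminant of x^2 - 64x + 1698 is (-64)^2 - 4·(1698) = 4096 - 6792 = -2696, and 4·(-674) is not a perfect square in Q since -674 is squarefree and ≠ 1. Hence x^2 - 64x + 1698 is irreducible over Q and is the minimal polynomial of α.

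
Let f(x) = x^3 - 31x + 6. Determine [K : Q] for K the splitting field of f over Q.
[K : Q] = 6

By the rational root test, any rational root of the monic integer polynomial f(x) = x^3 - 31x + 6 must be an integer dividing the constant term 6, i.e. one of ±{1, 2, 3, 6}. Evaluating: f(1) = -24, f(-1) = 36, f(2) = -48, f(-2) = 60, f(3) = -60, f(-3) = 72, f(6) = 36, f(-6) = -24; none is 0, so f has no rational root and is therefore irreducible over Q (a cubic with no linear factor over a field is irreducible). For an irreducible cubic, the Galois group is A_3 or S_3 according as the discriminant disc(f) = -4a^3 - 27b^2 = -4·(-31)^3 - 27·(6)^2 = 118192 is or is not a square in Q. Here disc(f) = 118192 is not a perfect square in Q, so the Galois group of f over Q is not contained in A_3 and must be all of S_3. The splitting field has degree |S_3| = 6 over Q, so [K : Q] = 6.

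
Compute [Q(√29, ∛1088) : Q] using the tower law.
[Q(√29, ∛1088) : Q] = 6

Let L = Q(√29, ∛1088). Since Q(√29) ⊂ L and [Q(√29):Q] = 2, the tower law gives 2 | [L:Q]. Likewise Q(∛1088) ⊂ L with [Q(∛1088):Q] = 3 (because 1088 is not a perfect cube), so 3 | [L:Q]. As gcd(2,3) = 1, [L:Q] is divisible by 6. Conversely L is generated over Q by √29 and ∛1088, so [L:Q] ≤ 2·3 = 6. Therefore [Q(√29, ∛1088) : Q] = 6.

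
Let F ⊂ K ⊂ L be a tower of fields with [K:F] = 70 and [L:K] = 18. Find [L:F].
[L:F] = 1260

The tower law says that for any tower of field extensions F ⊂ K ⊂ L with finite degrees, [L:F] = [L:K] · [K:F]. Here this gives [L:F] = 18 · 70 = 1260.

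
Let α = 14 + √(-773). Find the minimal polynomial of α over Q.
m_α(x) = x^2 - 28x + 969

From α - 14 = √(-773), squaring gives (α - 14)^2 = -773, i.e. α^2 - 28α + 196 = -773, so α^2 - 28α + 969 = 0. The discriminant of x^2 - 28x + 969 is (-28)^2 - 4·(969) = 784 - 3876 = -3092, and 4·(-773) is not a perfect square in Q since -773 is squarefree and ≠ 1. Hence x^2 - 28x + 969 is irreducible over Q and is the minimal polynomial of α.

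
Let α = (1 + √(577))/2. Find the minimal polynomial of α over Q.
m_α(x) = x^2 - x - 144

From 2α - 1 = √(577), squaring gives (2α - 1)^2 = 577, i.e. 4α^2 - 4α + 1 = 577, so α^2 - α + (1 - 577)/4 = 0. Since 577 ≡ 1 (mod 4), (1 - 577)/4 = -144 ∈ Z. The polynomial x^2 - x - 144 has discriminant 1 - 4·(-144) = 577, which is not a perfect square in Q (d = 577 is squarefree and ≠ 1), so x^2 - x - 144 is irreducible over Q. It is the minimal polynomial of α.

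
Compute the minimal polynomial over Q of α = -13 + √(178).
m_α(x) = x^2 + 26x - 9

From α + 13 = √(178), squaring gives (α + 13)^2 = 178, i.e. α^2 + 26α + 169 = 178, so α^2 + 26α - 9 = 0. The discriminant of x^2 + 26x - 9 is (26)^2 - 4·(-9) = 676 + 36 = 712, and 4·(178) is not a perfect square in Q since 178 is squarefree and ≠ 1. Hence x^2 + 26x - 9 is irreducible over Q and is the minimal polynomial of α.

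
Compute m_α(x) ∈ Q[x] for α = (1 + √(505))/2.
m_α(x) = x^2 - x - 126

From 2α - 1 = √(505), squaring gives (2α - 1)^2 = 505, i.e. 4α^2 - 4α + 1 = 505, so α^2 - α + (1 - 505)/4 = 0. Since 505 ≡ 1 (mod 4), (1 - 505)/4 = -126 ∈ Z. The polynomial x^2 - x - 126 has discriminant 1 - 4·(-126) = 505, which is not a perfect square in Q (d = 505 is squarefree and ≠ 1), so x^2 - x - 126 is irreducible over Q. It is the minimal polynomial of α.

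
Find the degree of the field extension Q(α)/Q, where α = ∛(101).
[Q(α):Q] = 3

The minimal polynomial of α is x^3 - 101, irreducible over Q since 101 is not a perfect cube (so x^3 - 101 has no rational root). Hence [Q(α):Q] = deg(m_α) = 3.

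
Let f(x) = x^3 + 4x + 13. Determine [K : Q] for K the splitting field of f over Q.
[K : Q] = 6

By the rational root test, any rational root of the monic integer polynomial f(x) = x^3 + 4x + 13 must be an integer dividing the constant term 13, i.e. one of ±{1, 13}. Evaluating: f(1) = 18, f(-1) = 8, f(13) = 2262, f(-13) = -2236; none is 0, so f has no rational root and is therefore irreducible over Q (a cubic with no linear factor over a field is irreducible). For an irreducible cubic, the Galois group is A_3 or S_3 according as the discriminant disc(f) = -4a^3 - 27b^2 = -4·(4)^3 - 27·(13)^2 = -4819 is or is not a square in Q. Here disc(f) = -4819 is not a perfect square in Q, so the Galois group of f over Q is not contained in A_3 and must be all of S_3. The splitting field has degree |S_3| = 6 over Q, so [K : Q] = 6.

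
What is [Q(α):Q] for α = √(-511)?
[Q(α):Q] = 2

[Q(α):Q] equals the degree of the minimal polynomial of α. Here α^2 = -511 and x^2 + 511 is irreducible (d = -511 is squarefree, ≠ 1, hence not a square), so deg(m_α) = 2. Thus [Q(α):Q] = 2.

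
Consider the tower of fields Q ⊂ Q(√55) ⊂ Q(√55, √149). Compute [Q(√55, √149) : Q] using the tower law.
[Q(√55, √149) : Q] = 4

[Q(√55):Q] = 2 (min poly x^2 - 55, irreducible since 55 is squarefree > 1). For the top step, suppose √149 ∈ Q(√55), say √149 = c + d√55 with c, d ∈ Q. Squaring: 149 = c^2 + 55d^2 + 2cd√55. Since √55 ∉ Q this forces 2cd = 0. If d = 0 then √149 = c ∈ Q, contradicting 149 squarefree > 1. If c = 0 then 149 = 55d^2, so 55·149 = (55d)^2 is a perfect square in Q — but 55·149 = 8195 is not a perfect square (since 55 and 149 are distinct squarefree integers). Contradiction. Hence √149 ∉ Q(√55), so x^2 - 149 stays irreducible over Q(√55) and [Q(√55, √149) : Q(√55)] = 2. By the tower law, [Q(√55, √149) : Q] = 2 · 2 = 4.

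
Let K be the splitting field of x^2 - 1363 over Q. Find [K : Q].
[K : Q] = 2

f(x) = x^2 - 1363 factors as (x - √1363)(x + √1363). The splitting field is K = Q(√1363). Since 1363 is squarefree and > 1, it is not a perfect square, so x^2 - 1363 is irreducible over Q and [Q(√1363) : Q] = 2. Hence [K : Q] = 2.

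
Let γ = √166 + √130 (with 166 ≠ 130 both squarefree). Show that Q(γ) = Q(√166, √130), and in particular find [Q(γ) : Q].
[Q(γ) : Q] = 4 (equivalently, Q(γ) = Q(√166, √130))

Obviously Q(γ) ⊆ Q(√166, √130), and [Q(√166, √130):Q] = 4 (since 166, 130 are distinct squarefree integers > 1 with 21580 not a perfect square). To show equality we compute the minimal polynomial of γ. From γ = √166 + √130: γ^2 = 166 + 2√(21580) + 130 = 296 + 2√(21580), so γ^2 - 296 = 2√(21580); squaring, (γ^2 - 296)^2 = 4·21580, i.e. γ^4 - 592γ^2 + 87616 - 86320 = 0, i.e. γ^4 - 592γ^2 + 1296 = 0. So γ is a root of x^4 - 592x^2 + 1296. This polynomial is irreducible over Q: it has no rational root (each ±√166 ± √130 is irrational), and any factorization into two quadratics over Q would force √(21580) ∈ Q (pairing opposite roots) or √166, √130 ∈ Q (other pairings), all impossible. Hence [Q(γ):Q] = 4 = [Q(√166, √130):Q], so Q(γ) = Q(√166, √130).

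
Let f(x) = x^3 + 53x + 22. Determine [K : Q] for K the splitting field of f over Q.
[K : Q] = 6

By the rational root test, any rational root of the monic integer polynomial f(x) = x^3 + 53x + 22 must be an integer dividing the constant term 22, i.e. one of ±{1, 2, 11, 22}. Evaluating: f(1) = 76, f(-1) = -32, f(2) = 136, f(-2) = -92, f(11) = 1936, f(-11) = -1892, f(22) = 11836, f(-22) = -11792; none is 0, so f has no rational root and is therefore irreducible over Q (a cubic with no linear factor over a field is irreducible). For an irreducible cubic, the Galois group is A_3 or S_3 according as the discriminant disc(f) = -4a^3 - 27b^2 = -4·(53)^3 - 27·(22)^2 = -608576 is or is not a square in Q. Here disc(f) = -608576 is not a perfect square in Q, so the Galois group of f over Q is not contained in A_3 and must be all of S_3. The splitting field has degree |S_3| = 6 over Q, so [K : Q] = 6.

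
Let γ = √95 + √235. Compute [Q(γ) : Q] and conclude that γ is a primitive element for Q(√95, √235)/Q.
[Q(γ) : Q] = 4 (equivalently, Q(γ) = Q(√95, √235))

Obviously Q(γ) ⊆ Q(√95, √235), and [Q(√95, √235):Q] = 4 (since 95, 235 are distinct squarefree integers > 1 with 22325 not a perfect square). To show equality we compute the minimal polynomial of γ. From γ = √95 + √235: γ^2 = 95 + 2√(22325) + 235 = 330 + 2√(22325), so γ^2 - 330 = 2√(22325); squaring, (γ^2 - 330)^2 = 4·22325, i.e. γ^4 - 660γ^2 + 108900 - 89300 = 0, i.e. γ^4 - 660γ^2 + 19600 = 0. So γ is a root of x^4 - 660x^2 + 19600. This polynomial is irreducible over Q: it has no rational root (each ±√95 ± √235 is irrational), and any factorization into two quadratics over Q would force √(22325) ∈ Q (pairing opposite roots) or √95, √235 ∈ Q (other pairings), all impossible. Hence [Q(γ):Q] = 4 = [Q(√95, √235):Q], so Q(γ) = Q(√95, √235).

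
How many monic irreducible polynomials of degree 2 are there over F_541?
There are 146070 monic irreducible polynomials of degree 2 over F_541

Each element of F_{541^2} that lies in no proper subfield is a root of exactly one monic irreducible of degree 2 over F_541, and each such polynomial has 2 distinct roots in F_{541^2}. By Möbius inversion the count is N_541(2) = (1/2) Σ_{d|2} μ(2/d) · 541^d = (1/2)(μ(2)·541^1 + μ(1)·541^2) = 292140/2 = 146070.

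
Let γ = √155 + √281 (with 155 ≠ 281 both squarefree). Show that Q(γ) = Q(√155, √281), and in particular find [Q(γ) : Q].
[Q(γ) : Q] = 4 (equivalently, Q(γ) = Q(√155, √281))

Obviously Q(γ) ⊆ Q(√155, √281), and [Q(√155, √281):Q] = 4 (since 155, 281 are distinct squarefree integers > 1 with 43555 not a perfect square). To show equality we compute the minimal polynomial of γ. From γ = √155 + √281: γ^2 = 155 + 2√(43555) + 281 = 436 + 2√(43555), so γ^2 - 436 = 2√(43555); squaring, (γ^2 - 436)^2 = 4·43555, i.e. γ^4 - 872γ^2 + 190096 - 174220 = 0, i.e. γ^4 - 872γ^2 + 15876 = 0. So γ is a root of x^4 - 872x^2 + 15876. This polynomial is irreducible over Q: it has no rational root (each ±√155 ± √281 is irrational), and any factorization into two quadratics over Q would force √(43555) ∈ Q (pairing opposite roots) or √155, √281 ∈ Q (other pairings), all impossible. Hence [Q(γ):Q] = 4 = [Q(√155, √281):Q], so Q(γ) = Q(√155, √281).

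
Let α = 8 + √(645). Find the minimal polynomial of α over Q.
m_α(x) = x^2 - 16x - 581

From α - 8 = √(645), squaring gives (α - 8)^2 = 645, i.e. α^2 - 16α + 64 = 645, so α^2 - 16α - 581 = 0. The discriminant of x^2 - 16x - 581 is (-16)^2 - 4·(-581) = 256 + 2324 = 2580, and 4·(645) is not a perfect square in Q since 645 is squarefree and ≠ 1. Hence x^2 - 16x - 581 is irreducible over Q and is the minimal polynomial of α.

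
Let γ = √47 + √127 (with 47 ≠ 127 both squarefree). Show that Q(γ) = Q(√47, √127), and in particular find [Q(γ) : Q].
[Q(γ) : Q] = 4 (equivalently, Q(γ) = Q(√47, √127))

Obviously Q(γ) ⊆ Q(√47, √127), and [Q(√47, √127):Q] = 4 (since 47, 127 are distinct squarefree integers > 1 with 5969 not a perfect square). To show equality we compute the minimal polynomial of γ. From γ = √47 + √127: γ^2 = 47 + 2√(5969) + 127 = 174 + 2√(5969), so γ^2 - 174 = 2√(5969); squaring, (γ^2 - 174)^2 = 4·5969, i.e. γ^4 - 348γ^2 + 30276 - 23876 = 0, i.e. γ^4 - 348γ^2 + 6400 = 0. So γ is a root of x^4 - 348x^2 + 6400. This polynomial is irreducible over Q: it has no rational root (each ±√47 ± √127 is irrational), and any factorization into two quadratics over Q would force √(5969) ∈ Q (pairing opposite roots) or √47, √127 ∈ Q (other pairings), all impossible. Hence [Q(γ):Q] = 4 = [Q(√47, √127):Q], so Q(γ) = Q(√47, √127).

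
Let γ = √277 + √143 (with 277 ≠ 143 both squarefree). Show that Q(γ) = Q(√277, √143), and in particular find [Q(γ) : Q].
[Q(γ) : Q] = 4 (equivalently, Q(γ) = Q(√277, √143))

Obviously Q(γ) ⊆ Q(√277, √143), and [Q(√277, √143):Q] = 4 (since 277, 143 are distinct squarefree integers > 1 with 39611 not a perfect square). To show equality we compute the minimal polynomial of γ. From γ = √277 + √143: γ^2 = 277 + 2√(39611) + 143 = 420 + 2√(39611), so γ^2 - 420 = 2√(39611); squaring, (γ^2 - 420)^2 = 4·39611, i.e. γ^4 - 840γ^2 + 176400 - 158444 = 0, i.e. γ^4 - 840γ^2 + 17956 = 0. So γ is a root of x^4 - 840x^2 + 17956. This polynomial is irreducible over Q: it has no rational root (each ±√277 ± √143 is irrational), and any factorization into two quadratics over Q would force √(39611) ∈ Q (pairing opposite roots) or √277, √143 ∈ Q (other pairings), all impossible. Hence [Q(γ):Q] = 4 = [Q(√277, √143):Q], so Q(γ) = Q(√277, √143).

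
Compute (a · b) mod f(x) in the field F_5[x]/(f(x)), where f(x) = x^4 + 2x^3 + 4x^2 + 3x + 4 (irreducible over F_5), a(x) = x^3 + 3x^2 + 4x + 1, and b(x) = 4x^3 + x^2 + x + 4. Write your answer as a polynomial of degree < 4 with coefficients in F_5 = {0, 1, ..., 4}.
a · b ≡ 3 (mod f(x))

Multiply in F_5[x]: a(x)·b(x) = (x^3 + 3x^2 + 4x + 1)·(4x^3 + x^2 + x + 4) = 4x^6 + 3x^5 + 2x^2 + 2x + 4. This has degree ≥ 4, so divide by f(x) over F_5: 4x^6 + 3x^5 + 2x^2 + 2x + 4 = (4x^2 + 4)·(x^4 + 2x^3 + 4x^2 + 3x + 4) + (3). Hence a·b ≡ 3 (mod f). (F_5[x]/(f) is a field with 5^4 = 625 elements since f is irreducible of degree 4.)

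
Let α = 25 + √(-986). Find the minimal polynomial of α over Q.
m_α(x) = x^2 - 50x + 1611

From α - 25 = √(-986), squaring gives (α - 25)^2 = -986, i.e. α^2 - 50α + 625 = -986, so α^2 - 50α + 1611 = 0. The discriminant of x^2 - 50x + 1611 is (-50)^2 - 4·(1611) = 2500 - 6444 = -3944, and 4·(-986) is not a perfect square in Q since -986 is squarefree and ≠ 1. Hence x^2 - 50x + 1611 is irreducible over Q and is the minimal polynomial of α.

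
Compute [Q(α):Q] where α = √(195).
[Q(α):Q] = 2

[Q(α):Q] equals the degree of the minimal polynomial of α. Here α^2 = 195 and x^2 - 195 is irreducible (d = 195 is squarefree, ≠ 1, hence not a square), so deg(m_α) = 2. Thus [Q(α):Q] = 2.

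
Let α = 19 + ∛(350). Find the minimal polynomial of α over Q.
m_α(x) = x^3 - 57x^2 + 1083x - 7209

Set β = α - 19 = ∛(350), so β^3 = 350. Then (α - 19)^3 - 350 = 0, i.e. α is a root of g(x) = (x - 19)^3 - 350 = x^3 - 57x^2 + 1083x - 7209. Since g(x) = h(x - 19) where h(x) = x^3 - 350, and h is irreducible over Q (because 350 is not a perfect cube, so h has no rational root, and a monic cubic with no rational root is irreducible), g is also irreducible (irreducibility is preserved under the substitution x → x - 19). Hence m_α(x) = x^3 - 57x^2 + 1083x - 7209.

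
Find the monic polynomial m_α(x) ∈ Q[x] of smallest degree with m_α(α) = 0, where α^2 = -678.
m_α(x) = x^2 + 678

α satisfies α^2 + 678 = 0, so x^2 + 678 annihilates α. Since d = -678 is squarefree and ≠ 1, it is not a perfect square in Q, so x^2 + 678 has no rational root and is therefore irreducible over Q (a degree-2 polynomial over a field is irreducible iff it has no root). Hence m_α(x) = x^2 + 678.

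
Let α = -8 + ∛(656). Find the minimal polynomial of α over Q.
m_α(x) = x^3 + 24x^2 + 192x - 144

Set β = α + 8 = ∛(656), so β^3 = 656. Then (α + 8)^3 - 656 = 0, i.e. α is a root of g(x) = (x + 8)^3 - 656 = x^3 + 24x^2 + 192x - 144. Since g(x) = h(x + 8) where h(x) = x^3 - 656, and h is irreducible over Q (because 656 is not a perfect cube, so h has no rational root, and a monic cubic with no rational root is irreducible), g is also irreducible (irreducibility is preserved under the substitution x → x + 8). Hence m_α(x) = x^3 + 24x^2 + 192x - 144.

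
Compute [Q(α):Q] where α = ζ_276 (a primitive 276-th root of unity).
[Q(α):Q] = 88

The minimal polynomial of ζ_276 over Q is the 276-th cyclotomic polynomial Φ_276(x), which is irreducible over Q and has degree φ(276) = 88. Hence [Q(α):Q] = φ(276) = 88.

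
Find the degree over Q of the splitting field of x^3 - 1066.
[K : Q] = 6

The roots of x^3 - 1066 are ∛1066, ω∛1066, ω^2∛1066 where ω = e^(2πi/3) is a primitive cube root of unity, so K = Q(∛1066, ω). Now [Q(∛1066):Q] = 3 (since 1066 is not a perfect cube, x^3 - 1066 is irreducible) and [Q(ω):Q] = 2. Both 2 and 3 divide [K:Q], and [K:Q] ≤ 3·2 = 6, so [K:Q] = 6. (Equivalently: Q(∛1066) ⊂ R but ω ∉ R, so [K : Q(∛1066)] = 2.)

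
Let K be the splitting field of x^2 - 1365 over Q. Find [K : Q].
[K : Q] = 2

f(x) = x^2 - 1365 factors as (x - √1365)(x + √1365). The splitting field is K = Q(√1365). Since 1365 is squarefree and > 1, it is not a perfect square, so x^2 - 1365 is irreducible over Q and [Q(√1365) : Q] = 2. Hence [K : Q] = 2.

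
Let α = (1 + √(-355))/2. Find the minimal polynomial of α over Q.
m_α(x) = x^2 - x + 89

From 2α - 1 = √(-355), squaring gives (2α - 1)^2 = -355, i.e. 4α^2 - 4α + 1 = -355, so α^2 - α + (1 + 355)/4 = 0. Since -355 ≡ 1 (mod 4), (1 + 355)/4 = 89 ∈ Z. The polynomial x^2 - x + 89 has discriminant 1 - 4·(89) = -355, which is not a perfect square in Q (d = -355 is squarefree and ≠ 1), so x^2 - x + 89 is irreducible over Q. It is the minimal polynomial of α.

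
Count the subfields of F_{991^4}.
F_{991^4} has 3 subfields

The subfields of F_{p^n} are exactly the fields F_{p^d} for d | n (each is the fixed field of the unique index-d subgroup of Gal(F_{p^n}/F_p) ≅ Z/nZ). The divisors of n = 4 are {1, 2, 4}, giving 3 subfields: F_{991^1}, F_{991^2}, F_{991^4}.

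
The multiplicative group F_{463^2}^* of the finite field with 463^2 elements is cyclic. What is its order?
|F_{463^2}^*| = 214368

F_{463^2} has 463^2 = 214369 elements; its multiplicative group consists of all nonzero elements, so |F_{463^2}^*| = 214369 - 1 = 214368. (It is cyclic since any finite subgroup of the multiplicative group of a field is cyclic.)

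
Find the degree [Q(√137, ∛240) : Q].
[Q(√137, ∛240) : Q] = 6

Let L = Q(√137, ∛240). Since Q(√137) ⊂ L and [Q(√137):Q] = 2, the tower law gives 2 | [L:Q]. Likewise Q(∛240) ⊂ L with [Q(∛240):Q] = 3 (because 240 is not a perfect cube), so 3 | [L:Q]. As gcd(2,3) = 1, [L:Q] is divisible by 6. Conversely L is generated over Q by √137 and ∛240, so [L:Q] ≤ 2·3 = 6. Therefore [Q(√137, ∛240) : Q] = 6.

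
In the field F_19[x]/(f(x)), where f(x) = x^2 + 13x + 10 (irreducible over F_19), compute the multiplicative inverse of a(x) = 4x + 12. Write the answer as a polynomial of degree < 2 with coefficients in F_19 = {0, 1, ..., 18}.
a(x)^(-1) ≡ 5x + 12 (mod f(x))

Since f is irreducible over F_19, F_19[x]/(f) is a field and a(x) ≠ 0 has an inverse. Apply the extended Euclidean algorithm to f(x) and a(x) in F_19[x]: f(x) = (5x + 12)·a(x) + (18). The last nonzero remainder is the constant 18 = gcd(f, a) in F_19. Back-substituting through the division chain expresses 18 = s(x)·a(x) + t(x)·f(x) with s(x) ≡ 14x + 7 (mod f), so (14x + 7)·a(x) ≡ 18 (mod f). Multiplying by 18^(-1) ≡ 18 in F_19 gives a(x)^(-1) ≡ 18·(14x + 7) ≡ 5x + 12 (mod f). Check: (4x + 12)·(5x + 12) = x^2 + 13x + 11 ≡ 1 (mod x^2 + 13x + 10).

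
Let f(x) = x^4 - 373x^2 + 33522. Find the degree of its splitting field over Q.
[K : Q] = 4

Solving the quadratic in x^2: x^2 = (373 ± √(373^2 - 4·33522))/2 = (373 ± √5041)/2 = (373 ± 71)/2, giving x^2 = 222 or x^2 = 151. So f(x) = (x^2 - 222)(x^2 - 151) and the roots of f are ±√222, ±√151. Hence the splitting field is K = Q(√222, √151). Since 222 and 151 are distinct squarefree integers > 1, their product 33522 is not a perfect square, so √151 ∉ Q(√222). By the tower law [K:Q] = [Q(√222,√151):Q(√222)] · [Q(√222):Q] = 2 · 2 = 4.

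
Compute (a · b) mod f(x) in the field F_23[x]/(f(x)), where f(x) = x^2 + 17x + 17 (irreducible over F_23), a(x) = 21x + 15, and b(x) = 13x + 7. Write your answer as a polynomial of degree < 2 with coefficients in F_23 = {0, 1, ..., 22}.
a · b ≡ 2x + 18 (mod f(x))

Multiply in F_23[x]: a(x)·b(x) = (21x + 15)·(13x + 7) = 20x^2 + 20x + 13. This has degree ≥ 2, so divide by f(x) over F_23: 20x^2 + 20x + 13 = (20)·(x^2 + 17x + 17) + (2x + 18). Hence a·b ≡ 2x + 18 (mod f). (F_23[x]/(f) is a field with 23^2 = 529 elements since f is irreducible of degree 2.)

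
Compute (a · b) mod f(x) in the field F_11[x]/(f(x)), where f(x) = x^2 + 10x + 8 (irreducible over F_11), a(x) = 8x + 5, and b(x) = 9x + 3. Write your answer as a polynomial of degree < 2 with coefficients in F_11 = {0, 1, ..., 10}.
a · b ≡ 9x (mod f(x))

Multiply in F_11[x]: a(x)·b(x) = (8x + 5)·(9x + 3) = 6x^2 + 3x + 4. This has degree ≥ 2, so divide by f(x) over F_11: 6x^2 + 3x + 4 = (6)·(x^2 + 10x + 8) + (9x). Hence a·b ≡ 9x (mod f). (F_11[x]/(f) is a field with 11^2 = 121 elements since f is irreducible of degree 2.)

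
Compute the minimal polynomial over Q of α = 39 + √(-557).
m_α(x) = x^2 - 78x + 2078

From α - 39 = √(-557), squaring gives (α - 39)^2 = -557, i.e. α^2 - 78α + 1521 = -557, so α^2 - 78α + 2078 = 0. The discriminant of x^2 - 78x + 2078 is (-78)^2 - 4·(2078) = 6084 - 8312 = -2228, and 4·(-557) is not a perfect square in Q since -557 is squarefree and ≠ 1. Hence x^2 - 78x + 2078 is irreducible over Q and is the minimal polynomial of α.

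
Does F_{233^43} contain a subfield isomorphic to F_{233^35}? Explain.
No: F_{233^35} is not a subfield of F_{233^43}

F_{p^m} embeds in F_{p^n} iff m | n. Here 35 ∤ 43 (since 43 = 1·35 + 8 with remainder 8 ≠ 0), so F_{233^35} is not a subfield of F_{233^43}. Equivalently: if it were, the tower law would give 35 = [F_{233^35}:F_233] dividing [F_{233^43}:F_233] = 43, contradiction.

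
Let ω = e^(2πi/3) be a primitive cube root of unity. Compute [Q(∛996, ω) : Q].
[Q(∛996, ω) : Q] = 6

[Q(∛996):Q] = 3 (min poly x^3 - 996, irreducible since 996 is not a perfect cube). [Q(ω):Q] = 2 (min poly x^2 + x + 1). Since Q(∛996) ⊂ R and ω ∉ R, we have ω ∉ Q(∛996), so x^2 + x + 1 remains irreducible over Q(∛996) and [Q(∛996, ω) : Q(∛996)] = 2. By the tower law, [Q(∛996, ω) : Q] = 3 · 2 = 6. (In fact Q(∛996, ω) is the splitting field of x^3 - 996 over Q.)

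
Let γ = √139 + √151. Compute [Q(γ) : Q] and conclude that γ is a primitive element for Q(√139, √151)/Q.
[Q(γ) : Q] = 4 (equivalently, Q(γ) = Q(√139, √151))

Obviously Q(γ) ⊆ Q(√139, √151), and [Q(√139, √151):Q] = 4 (since 139, 151 are distinct squarefree integers > 1 with 20989 not a perfect square). To show equality we compute the minimal polynomial of γ. From γ = √139 + √151: γ^2 = 139 + 2√(20989) + 151 = 290 + 2√(20989), so γ^2 - 290 = 2√(20989); squaring, (γ^2 - 290)^2 = 4·20989, i.e. γ^4 - 580γ^2 + 84100 - 83956 = 0, i.e. γ^4 - 580γ^2 + 144 = 0. So γ is a root of x^4 - 580x^2 + 144. This polynomial is irreducible over Q: it has no rational root (each ±√139 ± √151 is irrational), and any factorization into two quadratics over Q would force √(20989) ∈ Q (pairing opposite roots) or √139, √151 ∈ Q (other pairings), all impossible. Hence [Q(γ):Q] = 4 = [Q(√139, √151):Q], so Q(γ) = Q(√139, √151).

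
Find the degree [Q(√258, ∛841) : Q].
[Q(√258, ∛841) : Q] = 6

Let L = Q(√258, ∛841). Since Q(√258) ⊂ L and [Q(√258):Q] = 2, the tower law gives 2 | [L:Q]. Likewise Q(∛841) ⊂ L with [Q(∛841):Q] = 3 (because 841 is not a perfect cube), so 3 | [L:Q]. As gcd(2,3) = 1, [L:Q] is divisible by 6. Conversely L is generated over Q by √258 and ∛841, so [L:Q] ≤ 2·3 = 6. Therefore [Q(√258, ∛841) : Q] = 6.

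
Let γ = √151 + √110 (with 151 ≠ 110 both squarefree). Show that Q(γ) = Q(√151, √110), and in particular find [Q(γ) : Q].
[Q(γ) : Q] = 4 (equivalently, Q(γ) = Q(√151, √110))

Obviously Q(γ) ⊆ Q(√151, √110), and [Q(√151, √110):Q] = 4 (since 151, 110 are distinct squarefree integers > 1 with 16610 not a perfect square). To show equality we compute the minimal polynomial of γ. From γ = √151 + √110: γ^2 = 151 + 2√(16610) + 110 = 261 + 2√(16610), so γ^2 - 261 = 2√(16610); squaring, (γ^2 - 261)^2 = 4·16610, i.e. γ^4 - 522γ^2 + 68121 - 66440 = 0, i.e. γ^4 - 522γ^2 + 1681 = 0. So γ is a root of x^4 - 522x^2 + 1681. This polynomial is irreducible over Q: it has no rational root (each ±√151 ± √110 is irrational), and any factorization into two quadratics over Q would force √(16610) ∈ Q (pairing opposite roots) or √151, √110 ∈ Q (other pairings), all impossible. Hence [Q(γ):Q] = 4 = [Q(√151, √110):Q], so Q(γ) = Q(√151, √110).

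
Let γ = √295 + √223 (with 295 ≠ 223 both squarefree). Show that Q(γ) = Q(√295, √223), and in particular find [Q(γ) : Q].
[Q(γ) : Q] = 4 (equivalently, Q(γ) = Q(√295, √223))

Obviously Q(γ) ⊆ Q(√295, √223), and [Q(√295, √223):Q] = 4 (since 295, 223 are distinct squarefree integers > 1 with 65785 not a perfect square). To show equality we compute the minimal polynomial of γ. From γ = √295 + √223: γ^2 = 295 + 2√(65785) + 223 = 518 + 2√(65785), so γ^2 - 518 = 2√(65785); squaring, (γ^2 - 518)^2 = 4·65785, i.e. γ^4 - 1036γ^2 + 268324 - 263140 = 0, i.e. γ^4 - 1036γ^2 + 5184 = 0. So γ is a root of x^4 - 1036x^2 + 5184. This polynomial is irreducible over Q: it has no rational root (each ±√295 ± √223 is irrational), and any factorization into two quadratics over Q would force √(65785) ∈ Q (pairing opposite roots) or √295, √223 ∈ Q (other pairings), all impossible. Hence [Q(γ):Q] = 4 = [Q(√295, √223):Q], so Q(γ) = Q(√295, √223).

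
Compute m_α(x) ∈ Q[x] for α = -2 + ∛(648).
m_α(x) = x^3 + 6x^2 + 12x - 640

Set β = α + 2 = ∛(648), so β^3 = 648. Then (α + 2)^3 - 648 = 0, i.e. α is a root of g(x) = (x + 2)^3 - 648 = x^3 + 6x^2 + 12x - 640. Since g(x) = h(x + 2) where h(x) = x^3 - 648, and h is irreducible over Q (because 648 is not a perfect cube, so h has no rational root, and a monic cubic with no rational root is irreducible), g is also irreducible (irreducibility is preserved under the substitution x → x + 2). Hence m_α(x) = x^3 + 6x^2 + 12x - 640.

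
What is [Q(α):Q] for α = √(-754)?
[Q(α):Q] = 2

[Q(α):Q] equals the degree of the minimal polynomial of α. Here α^2 = -754 and x^2 + 754 is irreducible (d = -754 is squarefree, ≠ 1, hence not a square), so deg(m_α) = 2. Thus [Q(α):Q] = 2.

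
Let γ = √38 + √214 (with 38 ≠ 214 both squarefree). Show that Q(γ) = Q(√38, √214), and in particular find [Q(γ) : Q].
[Q(γ) : Q] = 4 (equivalently, Q(γ) = Q(√38, √214))

Obviously Q(γ) ⊆ Q(√38, √214), and [Q(√38, √214):Q] = 4 (since 38, 214 are distinct squarefree integers > 1 with 8132 not a perfect square). To show equality we compute the minimal polynomial of γ. From γ = √38 + √214: γ^2 = 38 + 2√(8132) + 214 = 252 + 2√(8132), so γ^2 - 252 = 2√(8132); squaring, (γ^2 - 252)^2 = 4·8132, i.e. γ^4 - 504γ^2 + 63504 - 32528 = 0, i.e. γ^4 - 504γ^2 + 30976 = 0. So γ is a root of x^4 - 504x^2 + 30976. This polynomial is irreducible over Q: it has no rational root (each ±√38 ± √214 is irrational), and any factorization into two quadratics over Q would force √(8132) ∈ Q (pairing opposite roots) or √38, √214 ∈ Q (other pairings), all impossible. Hence [Q(γ):Q] = 4 = [Q(√38, √214):Q], so Q(γ) = Q(√38, √214).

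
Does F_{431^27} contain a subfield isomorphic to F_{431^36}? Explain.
No: F_{431^36} is not a subfield of F_{431^27}

F_{p^m} embeds in F_{p^n} iff m | n. Here 36 ∤ 27 (since 27 = 0·36 + 27 with remainder 27 ≠ 0), so F_{431^36} is not a subfield of F_{431^27}. Equivalently: if it were, the tower law would give 36 = [F_{431^36}:F_431] dividing [F_{431^27}:F_431] = 27, contradiction.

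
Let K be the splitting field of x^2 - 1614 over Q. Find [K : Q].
[K : Q] = 2

f(x) = x^2 - 1614 factors as (x - √1614)(x + √1614). The splitting field is K = Q(√1614). Since 1614 is squarefree and > 1, it is not a perfect square, so x^2 - 1614 is irreducible over Q and [Q(√1614) : Q] = 2. Hence [K : Q] = 2.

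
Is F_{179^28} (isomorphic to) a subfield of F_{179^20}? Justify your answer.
No: F_{179^28} is not a subfield of F_{179^20}

F_{p^m} embeds in F_{p^n} iff m | n. Here 28 ∤ 20 (since 20 = 0·28 + 20 with remainder 20 ≠ 0), so F_{179^28} is not a subfield of F_{179^20}. Equivalently: if it were, the tower law would give 28 = [F_{179^28}:F_179] dividing [F_{179^20}:F_179] = 20, contradiction.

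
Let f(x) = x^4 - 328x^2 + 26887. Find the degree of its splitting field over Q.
[K : Q] = 4

Solving the quadratic in x^2: x^2 = (328 ± √(328^2 - 4·26887))/2 = (328 ± √36)/2 = (328 ± 6)/2, giving x^2 = 167 or x^2 = 161. So f(x) = (x^2 - 167)(x^2 - 161) and the roots of f are ±√167, ±√161. Hence the splitting field is K = Q(√167, √161). Since 167 and 161 are distinct squarefree integers > 1, their product 26887 is not a perfect square, so √161 ∉ Q(√167). By the tower law [K:Q] = [Q(√167,√161):Q(√167)] · [Q(√167):Q] = 2 · 2 = 4.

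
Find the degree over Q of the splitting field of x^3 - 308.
[K : Q] = 6

The roots of x^3 - 308 are ∛308, ω∛308, ω^2∛308 where ω = e^(2πi/3) is a primitive cube root of unity, so K = Q(∛308, ω). Now [Q(∛308):Q] = 3 (since 308 is not a perfect cube, x^3 - 308 is irreducible) and [Q(ω):Q] = 2. Both 2 and 3 divide [K:Q], and [K:Q] ≤ 3·2 = 6, so [K:Q] = 6. (Equivalently: Q(∛308) ⊂ R but ω ∉ R, so [K : Q(∛308)] = 2.)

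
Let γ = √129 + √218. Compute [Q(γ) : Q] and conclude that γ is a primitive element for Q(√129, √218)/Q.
[Q(γ) : Q] = 4 (equivalently, Q(γ) = Q(√129, √218))

Obviously Q(γ) ⊆ Q(√129, √218), and [Q(√129, √218):Q] = 4 (since 129, 218 are distinct squarefree integers > 1 with 28122 not a perfect square). To show equality we compute the minimal polynomial of γ. From γ = √129 + √218: γ^2 = 129 + 2√(28122) + 218 = 347 + 2√(28122), so γ^2 - 347 = 2√(28122); squaring, (γ^2 - 347)^2 = 4·28122, i.e. γ^4 - 694γ^2 + 120409 - 112488 = 0, i.e. γ^4 - 694γ^2 + 7921 = 0. So γ is a root of x^4 - 694x^2 + 7921. This polynomial is irreducible over Q: it has no rational root (each ±√129 ± √218 is irrational), and any factorization into two quadratics over Q would force √(28122) ∈ Q (pairing opposite roots) or √129, √218 ∈ Q (other pairings), all impossible. Hence [Q(γ):Q] = 4 = [Q(√129, √218):Q], so Q(γ) = Q(√129, √218).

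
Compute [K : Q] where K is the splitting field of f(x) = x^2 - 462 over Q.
[K : Q] = 2

f(x) = x^2 - 462 factors as (x - √462)(x + √462). The splitting field is K = Q(√462). Since 462 is squarefree and > 1, it is not a perfect square, so x^2 - 462 is irreducible over Q and [Q(√462) : Q] = 2. Hence [K : Q] = 2.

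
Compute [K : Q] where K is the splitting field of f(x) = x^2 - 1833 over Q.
[K : Q] = 2

f(x) = x^2 - 1833 factors as (x - √1833)(x + √1833). The splitting field is K = Q(√1833). Since 1833 is squarefree and > 1, it is not a perfect square, so x^2 - 1833 is irreducible over Q and [Q(√1833) : Q] = 2. Hence [K : Q] = 2.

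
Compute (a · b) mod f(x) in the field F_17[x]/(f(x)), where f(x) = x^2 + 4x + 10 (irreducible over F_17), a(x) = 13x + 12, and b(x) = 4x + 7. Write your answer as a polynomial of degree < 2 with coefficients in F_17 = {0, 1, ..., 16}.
a · b ≡ 16x + 6 (mod f(x))

Multiply in F_17[x]: a(x)·b(x) = (13x + 12)·(4x + 7) = x^2 + 3x + 16. This has degree ≥ 2, so divide by f(x) over F_17: x^2 + 3x + 16 = (1)·(x^2 + 4x + 10) + (16x + 6). Hence a·b ≡ 16x + 6 (mod f). (F_17[x]/(f) is a field with 17^2 = 289 elements since f is irreducible of degree 2.)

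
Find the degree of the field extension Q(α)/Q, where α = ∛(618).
[Q(α):Q] = 3

The minimal polynomial of α is x^3 - 618, irreducible over Q since 618 is not a perfect cube (so x^3 - 618 has no rational root). Hence [Q(α):Q] = deg(m_α) = 3.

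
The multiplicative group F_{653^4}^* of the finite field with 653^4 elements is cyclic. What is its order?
|F_{653^4}^*| = 181824635280

F_{653^4} has 653^4 = 181824635281 elements; its multiplicative group consists of all nonzero elements, so |F_{653^4}^*| = 181824635281 - 1 = 181824635280. (It is cyclic since any finite subgroup of the multiplicative group of a field is cyclic.)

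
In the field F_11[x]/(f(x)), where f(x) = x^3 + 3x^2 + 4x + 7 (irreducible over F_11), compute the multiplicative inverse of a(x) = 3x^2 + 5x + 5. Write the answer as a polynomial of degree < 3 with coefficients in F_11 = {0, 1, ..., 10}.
a(x)^(-1) ≡ 10x^2 + 7x (mod f(x))

Since f is irreducible over F_11, F_11[x]/(f) is a field and a(x) ≠ 0 has an inverse. Apply the extended Euclidean algorithm to f(x) and a(x) in F_11[x]: f(x) = (4x + 9)·a(x) + (5x + 6);  a(x) = (5x + 6)·(5x + 6) + (2). The last nonzero remainder is the constant 2 = gcd(f, a) in F_11. Back-substituting through the division chain expresses 2 = s(x)·a(x) + t(x)·f(x) with s(x) ≡ 9x^2 + 3x (mod f), so (9x^2 + 3x)·a(x) ≡ 2 (mod f). Multiplying by 2^(-1) ≡ 6 in F_11 gives a(x)^(-1) ≡ 6·(9x^2 + 3x) ≡ 10x^2 + 7x (mod f). Check: (3x^2 + 5x + 5)·(10x^2 + 7x) = 8x^4 + 5x^3 + 8x^2 + 2x ≡ 1 (mod x^3 + 3x^2 + 4x + 7).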